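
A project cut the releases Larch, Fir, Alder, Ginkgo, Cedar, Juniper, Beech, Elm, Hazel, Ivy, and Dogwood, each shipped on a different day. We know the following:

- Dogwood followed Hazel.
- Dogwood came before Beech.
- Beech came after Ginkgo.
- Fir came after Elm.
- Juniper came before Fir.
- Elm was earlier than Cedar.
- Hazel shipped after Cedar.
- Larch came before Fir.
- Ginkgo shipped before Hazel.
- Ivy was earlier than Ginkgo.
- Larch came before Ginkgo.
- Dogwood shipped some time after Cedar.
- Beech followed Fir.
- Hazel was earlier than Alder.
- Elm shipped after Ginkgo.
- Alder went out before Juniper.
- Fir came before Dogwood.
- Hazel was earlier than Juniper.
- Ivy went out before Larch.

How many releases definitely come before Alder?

Directly stated before Alder: Hazel.
Cedar reaches Alder via Cedar → Hazel → Alder.
Elm reaches Alder via Elm → Cedar → Hazel → Alder.
Ginkgo reaches Alder via Ginkgo → Hazel → Alder.
Likewise Ivy and Larch each reach Alder by chaining the stated constraints.
No chain forces Juniper (or any of the others) ahead of Alder.
That's Cedar, Elm, Ginkgo, Hazel, Ivy, and Larch — 6 in all.

6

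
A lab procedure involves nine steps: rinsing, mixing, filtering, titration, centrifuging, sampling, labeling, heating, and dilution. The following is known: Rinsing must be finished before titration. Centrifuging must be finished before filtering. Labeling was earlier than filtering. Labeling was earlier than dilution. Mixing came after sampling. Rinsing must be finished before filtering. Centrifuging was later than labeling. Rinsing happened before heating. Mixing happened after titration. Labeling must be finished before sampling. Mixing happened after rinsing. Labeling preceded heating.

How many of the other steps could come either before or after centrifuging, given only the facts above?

6

Forced before centrifuging: labeling; forced after centrifuging: filtering.
That leaves dilution, heating, mixing, rinsing, sampling, and titration with no forced order relative to centrifuging — 6.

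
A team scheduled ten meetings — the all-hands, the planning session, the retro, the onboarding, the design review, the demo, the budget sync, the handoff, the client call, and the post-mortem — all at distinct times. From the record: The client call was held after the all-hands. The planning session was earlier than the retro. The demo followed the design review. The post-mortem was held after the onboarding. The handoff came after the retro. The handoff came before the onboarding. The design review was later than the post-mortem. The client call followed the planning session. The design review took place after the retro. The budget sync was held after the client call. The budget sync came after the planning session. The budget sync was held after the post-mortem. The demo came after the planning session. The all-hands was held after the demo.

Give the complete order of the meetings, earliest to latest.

The constraints fix every adjacent pair, so only one ordering works:
the planning session → the retro → the handoff → the onboarding → the post-mortem → the design review → the demo → the all-hands → the client call → the budget sync.

the planning session, the retro, the handoff, the onboarding, the post-mortem, the design review, the demo, the all-hands, the client call, the budget sync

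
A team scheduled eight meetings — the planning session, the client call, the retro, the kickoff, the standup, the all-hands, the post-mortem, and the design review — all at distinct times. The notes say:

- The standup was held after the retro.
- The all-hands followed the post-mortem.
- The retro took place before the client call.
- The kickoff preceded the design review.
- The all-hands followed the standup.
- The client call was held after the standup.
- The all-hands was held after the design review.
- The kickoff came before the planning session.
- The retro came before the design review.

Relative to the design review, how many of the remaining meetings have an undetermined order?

4

Forced before the design review: the kickoff and the retro; forced after the design review: the all-hands.
That leaves the client call, the planning session, the post-mortem, and the standup with no forced order relative to the design review — 4.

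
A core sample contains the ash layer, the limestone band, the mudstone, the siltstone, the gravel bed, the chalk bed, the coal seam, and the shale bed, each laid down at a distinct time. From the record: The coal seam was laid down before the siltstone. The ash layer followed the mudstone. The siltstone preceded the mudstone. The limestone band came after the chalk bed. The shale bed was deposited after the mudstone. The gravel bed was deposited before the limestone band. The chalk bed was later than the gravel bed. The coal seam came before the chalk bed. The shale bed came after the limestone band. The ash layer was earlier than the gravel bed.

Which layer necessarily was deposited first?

the coal seam

The coal seam has a chain of constraints placing it before every other layer, so the coal seam must be first.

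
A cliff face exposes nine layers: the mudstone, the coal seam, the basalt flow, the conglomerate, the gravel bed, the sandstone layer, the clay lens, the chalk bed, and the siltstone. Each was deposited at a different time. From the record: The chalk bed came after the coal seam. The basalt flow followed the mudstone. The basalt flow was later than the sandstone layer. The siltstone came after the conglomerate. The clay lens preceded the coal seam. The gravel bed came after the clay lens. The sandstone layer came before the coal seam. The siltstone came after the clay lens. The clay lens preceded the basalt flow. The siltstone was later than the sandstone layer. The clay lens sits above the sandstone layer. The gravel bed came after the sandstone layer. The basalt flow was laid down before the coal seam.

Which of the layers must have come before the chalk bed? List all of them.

the basalt flow, the clay lens, the coal seam, the mudstone, the sandstone layer

Directly stated before the chalk bed: the coal seam.
The basalt flow reaches the chalk bed via the basalt flow → the coal seam → the chalk bed.
The clay lens reaches the chalk bed via the clay lens → the coal seam → the chalk bed.
The mudstone reaches the chalk bed via the mudstone → the basalt flow → the coal seam → the chalk bed.
Likewise the sandstone layer reaches the chalk bed by chaining the stated constraints.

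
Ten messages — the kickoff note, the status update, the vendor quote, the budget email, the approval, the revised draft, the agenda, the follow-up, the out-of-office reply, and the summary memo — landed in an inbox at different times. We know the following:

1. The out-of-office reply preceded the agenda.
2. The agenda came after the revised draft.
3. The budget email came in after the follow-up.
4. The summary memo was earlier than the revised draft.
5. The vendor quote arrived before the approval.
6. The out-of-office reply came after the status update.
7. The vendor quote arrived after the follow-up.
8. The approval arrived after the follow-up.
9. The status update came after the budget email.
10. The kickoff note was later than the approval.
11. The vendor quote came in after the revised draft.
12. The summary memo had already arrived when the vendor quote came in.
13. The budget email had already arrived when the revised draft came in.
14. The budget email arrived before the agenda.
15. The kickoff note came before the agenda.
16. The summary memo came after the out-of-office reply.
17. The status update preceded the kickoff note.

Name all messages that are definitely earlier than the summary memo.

Directly stated before the summary memo: the out-of-office reply.
The budget email reaches the summary memo via the budget email → the status update → the out-of-office reply → the summary memo.
The follow-up reaches the summary memo via the follow-up → the budget email → the status update → the out-of-office reply → the summary memo.
The status update reaches the summary memo via the status update → the out-of-office reply → the summary memo.
No chain forces the agenda (or any of the others) ahead of the summary memo.

the budget email, the follow-up, the out-of-office reply, the status update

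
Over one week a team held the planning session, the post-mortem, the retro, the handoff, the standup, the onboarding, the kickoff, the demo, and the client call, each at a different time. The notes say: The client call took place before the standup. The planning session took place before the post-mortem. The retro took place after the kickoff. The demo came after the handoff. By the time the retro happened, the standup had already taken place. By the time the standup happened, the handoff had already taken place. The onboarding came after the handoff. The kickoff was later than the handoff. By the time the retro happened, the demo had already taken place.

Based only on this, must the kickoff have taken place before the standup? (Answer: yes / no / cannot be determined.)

No chain of stated constraints runs from the kickoff to the standup, and none runs from the standup to the kickoff either.
So the relative order of the kickoff and the standup is not fixed by the given facts.

cannot be determined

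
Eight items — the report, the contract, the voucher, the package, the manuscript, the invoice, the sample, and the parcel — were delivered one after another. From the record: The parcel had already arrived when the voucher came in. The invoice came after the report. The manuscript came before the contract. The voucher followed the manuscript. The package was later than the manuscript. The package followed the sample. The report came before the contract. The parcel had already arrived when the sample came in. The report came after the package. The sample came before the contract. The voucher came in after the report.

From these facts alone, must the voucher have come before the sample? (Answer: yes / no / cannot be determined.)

Tracing the constraints gives the sample → the package → the report → the voucher, so the sample must come before the voucher.
That means the voucher cannot be before the sample.

no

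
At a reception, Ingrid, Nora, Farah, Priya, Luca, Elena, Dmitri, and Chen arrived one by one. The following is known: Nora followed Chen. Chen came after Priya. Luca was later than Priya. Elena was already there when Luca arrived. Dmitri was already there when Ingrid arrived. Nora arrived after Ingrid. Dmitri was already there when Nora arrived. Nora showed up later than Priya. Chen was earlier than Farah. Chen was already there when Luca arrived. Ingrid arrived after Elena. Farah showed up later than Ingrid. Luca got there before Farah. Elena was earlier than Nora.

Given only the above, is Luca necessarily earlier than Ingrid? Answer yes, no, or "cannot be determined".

No chain of stated constraints runs from Luca to Ingrid, and none runs from Ingrid to Luca either.
So the relative order of Luca and Ingrid is not fixed by the given facts.

cannot be determined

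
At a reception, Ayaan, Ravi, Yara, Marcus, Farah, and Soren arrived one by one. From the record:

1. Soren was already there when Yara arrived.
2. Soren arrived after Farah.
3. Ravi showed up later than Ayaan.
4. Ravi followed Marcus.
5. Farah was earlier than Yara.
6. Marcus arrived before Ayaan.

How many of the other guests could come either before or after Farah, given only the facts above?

3

Forced after Farah: Soren and Yara.
That leaves Ayaan, Marcus, and Ravi with no forced order relative to Farah — 3.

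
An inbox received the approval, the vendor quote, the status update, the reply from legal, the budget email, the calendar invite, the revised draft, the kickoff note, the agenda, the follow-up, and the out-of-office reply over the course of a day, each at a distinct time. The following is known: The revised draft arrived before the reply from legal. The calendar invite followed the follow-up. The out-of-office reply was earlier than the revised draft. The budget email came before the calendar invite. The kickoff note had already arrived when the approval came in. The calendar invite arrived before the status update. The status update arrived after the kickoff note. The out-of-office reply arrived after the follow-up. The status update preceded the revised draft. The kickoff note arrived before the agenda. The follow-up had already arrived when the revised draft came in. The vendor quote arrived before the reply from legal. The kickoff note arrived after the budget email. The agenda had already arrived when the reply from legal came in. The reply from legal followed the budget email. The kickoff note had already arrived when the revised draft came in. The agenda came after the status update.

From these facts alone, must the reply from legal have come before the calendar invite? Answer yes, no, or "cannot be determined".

no

Tracing the constraints gives the calendar invite → the status update → the revised draft → the reply from legal, so the calendar invite must come before the reply from legal.
That means the reply from legal cannot be before the calendar invite.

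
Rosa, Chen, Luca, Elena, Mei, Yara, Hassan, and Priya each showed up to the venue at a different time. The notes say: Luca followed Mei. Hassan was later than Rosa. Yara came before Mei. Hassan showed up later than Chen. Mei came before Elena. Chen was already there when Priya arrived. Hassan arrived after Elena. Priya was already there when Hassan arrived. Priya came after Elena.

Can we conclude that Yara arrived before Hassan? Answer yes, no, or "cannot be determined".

Chain the constraints: Yara → Mei → Elena → Hassan. Each link is directly stated, so Yara comes before Hassan.

yes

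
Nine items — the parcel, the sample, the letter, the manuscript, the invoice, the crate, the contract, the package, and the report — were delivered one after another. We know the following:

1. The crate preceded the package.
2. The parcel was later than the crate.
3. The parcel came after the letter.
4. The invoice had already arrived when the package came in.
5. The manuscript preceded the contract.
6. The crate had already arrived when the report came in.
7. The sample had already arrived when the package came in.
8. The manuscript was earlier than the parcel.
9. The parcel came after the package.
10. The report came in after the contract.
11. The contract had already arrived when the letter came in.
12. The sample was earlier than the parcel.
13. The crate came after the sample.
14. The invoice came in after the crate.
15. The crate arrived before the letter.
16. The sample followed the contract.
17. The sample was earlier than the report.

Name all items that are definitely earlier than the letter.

Directly stated before the letter: the contract and the crate.
The manuscript reaches the letter via the manuscript → the contract → the letter.
The sample reaches the letter via the sample → the crate → the letter.
No chain forces the parcel (or any of the others) ahead of the letter.

the contract, the crate, the manuscript, the sample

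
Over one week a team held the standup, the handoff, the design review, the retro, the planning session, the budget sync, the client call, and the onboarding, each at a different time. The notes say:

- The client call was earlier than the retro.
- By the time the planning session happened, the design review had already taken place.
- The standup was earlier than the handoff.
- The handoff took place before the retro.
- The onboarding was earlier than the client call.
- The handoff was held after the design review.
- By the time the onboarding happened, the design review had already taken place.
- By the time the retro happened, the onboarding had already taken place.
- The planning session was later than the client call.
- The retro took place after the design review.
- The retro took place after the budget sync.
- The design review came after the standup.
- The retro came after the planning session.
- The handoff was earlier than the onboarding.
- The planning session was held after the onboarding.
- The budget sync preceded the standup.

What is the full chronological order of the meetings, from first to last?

The constraints fix every adjacent pair, so only one ordering works:
the budget sync → the standup → the design review → the handoff → the onboarding → the client call → the planning session → the retro.

the budget sync, the standup, the design review, the handoff, the onboarding, the client call, the planning session, the retro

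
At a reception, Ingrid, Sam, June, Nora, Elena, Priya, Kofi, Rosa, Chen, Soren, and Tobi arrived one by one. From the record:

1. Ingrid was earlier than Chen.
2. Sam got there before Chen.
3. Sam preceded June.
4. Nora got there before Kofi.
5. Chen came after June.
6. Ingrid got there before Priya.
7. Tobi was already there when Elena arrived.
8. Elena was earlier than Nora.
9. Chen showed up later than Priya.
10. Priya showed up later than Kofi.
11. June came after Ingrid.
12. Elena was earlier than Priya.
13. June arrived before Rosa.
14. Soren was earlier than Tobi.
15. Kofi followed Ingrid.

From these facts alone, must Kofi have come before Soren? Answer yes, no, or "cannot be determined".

Tracing the constraints gives Soren → Tobi → Elena → Nora → Kofi, so Soren must come before Kofi.
That means Kofi cannot be before Soren.

no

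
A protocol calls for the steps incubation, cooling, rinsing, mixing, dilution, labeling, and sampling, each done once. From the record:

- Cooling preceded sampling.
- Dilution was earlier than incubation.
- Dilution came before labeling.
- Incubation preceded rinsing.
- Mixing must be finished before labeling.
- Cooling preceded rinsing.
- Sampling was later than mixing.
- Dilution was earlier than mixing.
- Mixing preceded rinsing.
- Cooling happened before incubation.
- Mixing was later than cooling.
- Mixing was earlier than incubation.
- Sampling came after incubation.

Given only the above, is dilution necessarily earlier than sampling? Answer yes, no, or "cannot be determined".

yes

Chain the constraints: dilution → mixing → sampling. Each link is directly stated, so dilution comes before sampling.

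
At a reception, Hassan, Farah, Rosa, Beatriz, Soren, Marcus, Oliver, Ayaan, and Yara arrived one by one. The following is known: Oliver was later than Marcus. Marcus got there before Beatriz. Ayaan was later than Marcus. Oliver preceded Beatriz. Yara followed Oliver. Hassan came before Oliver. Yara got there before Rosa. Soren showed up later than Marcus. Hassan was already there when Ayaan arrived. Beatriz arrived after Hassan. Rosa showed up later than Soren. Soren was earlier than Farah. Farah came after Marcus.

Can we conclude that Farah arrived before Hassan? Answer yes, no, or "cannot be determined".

No chain of stated constraints runs from Farah to Hassan, and none runs from Hassan to Farah either.
So the relative order of Farah and Hassan is not fixed by the given facts.

cannot be determined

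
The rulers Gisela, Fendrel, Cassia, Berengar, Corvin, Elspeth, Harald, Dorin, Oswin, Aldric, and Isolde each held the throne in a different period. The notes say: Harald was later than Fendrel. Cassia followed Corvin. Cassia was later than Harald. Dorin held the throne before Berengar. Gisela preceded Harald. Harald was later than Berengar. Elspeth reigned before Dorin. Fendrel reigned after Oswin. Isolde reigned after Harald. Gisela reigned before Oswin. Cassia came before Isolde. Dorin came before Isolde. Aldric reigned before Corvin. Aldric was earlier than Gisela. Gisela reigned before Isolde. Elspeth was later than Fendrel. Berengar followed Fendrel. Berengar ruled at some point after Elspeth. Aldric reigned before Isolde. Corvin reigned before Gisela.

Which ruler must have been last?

Every other ruler has a chain of constraints placing them before Isolde, so Isolde is last.

Isolde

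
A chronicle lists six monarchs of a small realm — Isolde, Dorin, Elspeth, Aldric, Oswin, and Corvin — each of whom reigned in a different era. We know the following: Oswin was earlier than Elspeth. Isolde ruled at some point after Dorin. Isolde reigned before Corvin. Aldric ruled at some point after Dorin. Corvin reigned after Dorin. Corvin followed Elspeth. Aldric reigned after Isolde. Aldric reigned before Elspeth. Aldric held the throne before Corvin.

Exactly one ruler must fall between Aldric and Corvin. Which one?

Tracing the constraints gives Aldric → Elspeth → Corvin, so Elspeth sits after Aldric and before Corvin.
No other ruler is forced both after Aldric and before Corvin.

Elspeth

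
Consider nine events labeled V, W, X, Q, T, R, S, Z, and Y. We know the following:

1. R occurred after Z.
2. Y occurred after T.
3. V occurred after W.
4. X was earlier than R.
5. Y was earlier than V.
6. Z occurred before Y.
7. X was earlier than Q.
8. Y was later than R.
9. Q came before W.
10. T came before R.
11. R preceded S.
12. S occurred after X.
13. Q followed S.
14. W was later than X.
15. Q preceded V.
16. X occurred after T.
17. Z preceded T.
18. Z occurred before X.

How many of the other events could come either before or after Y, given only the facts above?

Forced before Y: R, T, X, and Z; forced after Y: V.
That leaves Q, S, and W with no forced order relative to Y — 3.

3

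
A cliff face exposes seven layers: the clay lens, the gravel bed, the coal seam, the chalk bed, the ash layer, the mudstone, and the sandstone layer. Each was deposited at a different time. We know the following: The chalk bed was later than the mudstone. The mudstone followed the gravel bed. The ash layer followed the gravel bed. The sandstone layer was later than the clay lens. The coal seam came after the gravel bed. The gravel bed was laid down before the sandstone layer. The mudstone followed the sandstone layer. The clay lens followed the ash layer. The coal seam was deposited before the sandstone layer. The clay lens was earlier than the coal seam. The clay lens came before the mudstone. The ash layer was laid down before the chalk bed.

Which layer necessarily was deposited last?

the chalk bed

Every other layer has a chain of constraints placing it before the chalk bed, so the chalk bed is last.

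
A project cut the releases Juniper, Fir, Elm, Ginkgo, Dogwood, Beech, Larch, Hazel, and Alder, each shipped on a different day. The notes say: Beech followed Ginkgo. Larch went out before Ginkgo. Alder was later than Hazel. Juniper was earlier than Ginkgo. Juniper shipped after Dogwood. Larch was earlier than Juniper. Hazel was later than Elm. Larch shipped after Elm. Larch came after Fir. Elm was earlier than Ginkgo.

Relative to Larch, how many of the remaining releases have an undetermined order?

3

Forced before Larch: Elm and Fir; forced after Larch: Beech, Ginkgo, and Juniper.
That leaves Alder, Dogwood, and Hazel with no forced order relative to Larch — 3.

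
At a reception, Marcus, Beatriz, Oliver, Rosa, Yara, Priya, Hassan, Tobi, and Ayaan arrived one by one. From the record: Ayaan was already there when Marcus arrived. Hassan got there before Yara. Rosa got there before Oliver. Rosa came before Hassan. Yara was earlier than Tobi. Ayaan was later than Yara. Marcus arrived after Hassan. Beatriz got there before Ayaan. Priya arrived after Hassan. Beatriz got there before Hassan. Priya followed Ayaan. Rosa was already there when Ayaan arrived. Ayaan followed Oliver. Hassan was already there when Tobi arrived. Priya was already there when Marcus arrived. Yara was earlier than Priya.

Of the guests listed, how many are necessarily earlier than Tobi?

Directly stated before Tobi: Hassan and Yara.
Beatriz reaches Tobi via Beatriz → Hassan → Tobi.
Rosa reaches Tobi via Rosa → Hassan → Tobi.
No chain forces Priya (or any of the others) ahead of Tobi.
That's Beatriz, Hassan, Rosa, and Yara — 4 in all.

4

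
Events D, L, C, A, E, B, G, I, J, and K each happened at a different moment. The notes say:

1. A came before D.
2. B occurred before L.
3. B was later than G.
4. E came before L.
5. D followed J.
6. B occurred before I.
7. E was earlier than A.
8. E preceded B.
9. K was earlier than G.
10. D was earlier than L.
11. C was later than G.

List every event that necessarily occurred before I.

B, E, G, K

Directly stated before I: B.
E reaches I via E → B → I.
G reaches I via G → B → I.
K reaches I via K → G → B → I.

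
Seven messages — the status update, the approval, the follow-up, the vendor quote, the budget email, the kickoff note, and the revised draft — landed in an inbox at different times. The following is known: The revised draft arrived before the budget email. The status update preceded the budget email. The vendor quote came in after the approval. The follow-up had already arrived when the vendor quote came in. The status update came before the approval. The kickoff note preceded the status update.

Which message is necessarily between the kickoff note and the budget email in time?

Tracing the constraints gives the kickoff note → the status update → the budget email, so the status update sits after the kickoff note and before the budget email.
No other message is forced both after the kickoff note and before the budget email.

the status update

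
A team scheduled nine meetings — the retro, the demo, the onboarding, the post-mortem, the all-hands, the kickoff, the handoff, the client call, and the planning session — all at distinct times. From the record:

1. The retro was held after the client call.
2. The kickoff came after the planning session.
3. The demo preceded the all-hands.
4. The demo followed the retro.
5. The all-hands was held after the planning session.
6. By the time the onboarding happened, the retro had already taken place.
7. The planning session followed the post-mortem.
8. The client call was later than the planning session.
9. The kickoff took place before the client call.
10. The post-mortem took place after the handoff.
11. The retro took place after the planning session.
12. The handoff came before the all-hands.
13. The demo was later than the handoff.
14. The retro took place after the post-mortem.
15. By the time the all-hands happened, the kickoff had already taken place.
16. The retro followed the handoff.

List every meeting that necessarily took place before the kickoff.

Directly stated before the kickoff: the planning session.
The handoff reaches the kickoff via the handoff → the post-mortem → the planning session → the kickoff.
The post-mortem reaches the kickoff via the post-mortem → the planning session → the kickoff.

the handoff, the planning session, the post-mortem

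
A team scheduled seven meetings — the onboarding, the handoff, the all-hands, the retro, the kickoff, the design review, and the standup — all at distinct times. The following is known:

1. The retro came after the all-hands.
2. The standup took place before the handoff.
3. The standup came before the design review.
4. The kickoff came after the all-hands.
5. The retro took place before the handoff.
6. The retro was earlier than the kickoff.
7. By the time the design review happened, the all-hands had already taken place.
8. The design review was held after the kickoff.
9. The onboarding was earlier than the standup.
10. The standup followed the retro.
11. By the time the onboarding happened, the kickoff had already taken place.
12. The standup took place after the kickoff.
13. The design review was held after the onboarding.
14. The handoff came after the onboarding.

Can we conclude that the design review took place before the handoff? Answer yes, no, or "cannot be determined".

cannot be determined

No chain of stated constraints runs from the design review to the handoff, and none runs from the handoff to the design review either.
So the relative order of the design review and the handoff is not fixed by the given facts.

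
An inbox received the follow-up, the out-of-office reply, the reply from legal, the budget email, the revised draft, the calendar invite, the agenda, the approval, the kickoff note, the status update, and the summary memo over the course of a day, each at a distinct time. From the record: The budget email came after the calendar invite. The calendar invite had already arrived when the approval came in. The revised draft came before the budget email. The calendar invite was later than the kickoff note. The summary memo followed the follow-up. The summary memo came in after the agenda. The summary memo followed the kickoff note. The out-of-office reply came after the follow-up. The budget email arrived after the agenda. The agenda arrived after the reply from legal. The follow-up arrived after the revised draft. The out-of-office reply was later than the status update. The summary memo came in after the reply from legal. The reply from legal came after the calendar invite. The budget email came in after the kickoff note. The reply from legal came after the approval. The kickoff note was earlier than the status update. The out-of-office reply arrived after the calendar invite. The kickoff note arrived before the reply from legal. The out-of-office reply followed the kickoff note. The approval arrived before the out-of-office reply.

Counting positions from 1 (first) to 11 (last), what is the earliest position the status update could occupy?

The kickoff note must come before the status update — 1 forced predecessor.
Nothing else is forced ahead of the status update, so its earliest slot is position 1 + 1 = 2.

2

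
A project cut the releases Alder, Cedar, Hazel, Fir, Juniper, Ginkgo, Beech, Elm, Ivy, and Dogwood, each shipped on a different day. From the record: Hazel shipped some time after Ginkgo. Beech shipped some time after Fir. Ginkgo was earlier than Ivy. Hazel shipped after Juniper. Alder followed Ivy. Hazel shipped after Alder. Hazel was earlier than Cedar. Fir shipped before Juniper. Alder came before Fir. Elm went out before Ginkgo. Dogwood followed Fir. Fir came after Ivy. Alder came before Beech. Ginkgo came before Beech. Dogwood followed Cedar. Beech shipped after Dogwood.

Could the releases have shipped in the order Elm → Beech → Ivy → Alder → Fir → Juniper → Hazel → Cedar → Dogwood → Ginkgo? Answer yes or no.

no

The constraints require Ginkgo before Hazel, but in the proposed sequence Hazel appears ahead of Ginkgo. That one violation is enough.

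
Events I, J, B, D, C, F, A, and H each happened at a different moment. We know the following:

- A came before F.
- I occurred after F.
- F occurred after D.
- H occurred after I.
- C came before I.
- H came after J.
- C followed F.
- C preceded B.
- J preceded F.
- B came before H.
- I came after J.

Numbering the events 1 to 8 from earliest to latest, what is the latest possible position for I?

7

I must come before H — 1 event forced after it.
Everything else can be placed before I in some valid order, so I can sit as late as position 8 − 1 = 7.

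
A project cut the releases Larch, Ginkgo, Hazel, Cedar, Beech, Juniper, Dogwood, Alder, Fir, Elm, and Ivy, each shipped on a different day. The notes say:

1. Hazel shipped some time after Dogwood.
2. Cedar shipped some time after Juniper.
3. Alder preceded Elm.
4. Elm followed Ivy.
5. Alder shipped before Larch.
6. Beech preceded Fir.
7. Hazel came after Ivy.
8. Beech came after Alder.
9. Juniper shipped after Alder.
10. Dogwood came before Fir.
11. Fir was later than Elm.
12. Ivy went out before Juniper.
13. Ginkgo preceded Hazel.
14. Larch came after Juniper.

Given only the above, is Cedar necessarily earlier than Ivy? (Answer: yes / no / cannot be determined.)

no

Tracing the constraints gives Ivy → Juniper → Cedar, so Ivy must come before Cedar.
That means Cedar cannot be before Ivy.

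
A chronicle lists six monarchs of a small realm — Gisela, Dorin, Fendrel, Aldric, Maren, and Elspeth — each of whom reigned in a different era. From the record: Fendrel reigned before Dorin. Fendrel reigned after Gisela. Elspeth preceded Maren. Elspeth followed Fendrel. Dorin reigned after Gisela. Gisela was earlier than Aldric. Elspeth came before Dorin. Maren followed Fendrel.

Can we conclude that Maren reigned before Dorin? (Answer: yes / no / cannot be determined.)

No chain of stated constraints runs from Maren to Dorin, and none runs from Dorin to Maren either.
So the relative order of Maren and Dorin is not fixed by the given facts.

cannot be determined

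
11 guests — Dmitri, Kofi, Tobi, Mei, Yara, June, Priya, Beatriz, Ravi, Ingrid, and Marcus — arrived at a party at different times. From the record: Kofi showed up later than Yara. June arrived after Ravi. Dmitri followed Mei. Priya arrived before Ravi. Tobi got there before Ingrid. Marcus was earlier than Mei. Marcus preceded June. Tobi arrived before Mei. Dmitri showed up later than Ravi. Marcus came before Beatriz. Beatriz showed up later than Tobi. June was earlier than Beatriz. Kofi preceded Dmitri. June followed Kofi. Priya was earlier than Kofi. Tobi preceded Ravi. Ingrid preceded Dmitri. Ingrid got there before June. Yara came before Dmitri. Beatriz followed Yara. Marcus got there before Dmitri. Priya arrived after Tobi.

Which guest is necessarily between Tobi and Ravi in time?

Tracing the constraints gives Tobi → Priya → Ravi, so Priya sits after Tobi and before Ravi.
No other guest is forced both after Tobi and before Ravi.

Priya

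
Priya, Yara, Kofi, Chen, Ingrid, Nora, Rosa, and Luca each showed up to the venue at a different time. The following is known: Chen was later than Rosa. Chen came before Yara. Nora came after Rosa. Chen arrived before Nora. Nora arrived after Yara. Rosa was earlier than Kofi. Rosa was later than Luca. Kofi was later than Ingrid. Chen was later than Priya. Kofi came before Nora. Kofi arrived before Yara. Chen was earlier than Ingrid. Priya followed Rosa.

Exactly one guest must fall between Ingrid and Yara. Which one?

Kofi

Tracing the constraints gives Ingrid → Kofi → Yara, so Kofi sits after Ingrid and before Yara.
No other guest is forced both after Ingrid and before Yara.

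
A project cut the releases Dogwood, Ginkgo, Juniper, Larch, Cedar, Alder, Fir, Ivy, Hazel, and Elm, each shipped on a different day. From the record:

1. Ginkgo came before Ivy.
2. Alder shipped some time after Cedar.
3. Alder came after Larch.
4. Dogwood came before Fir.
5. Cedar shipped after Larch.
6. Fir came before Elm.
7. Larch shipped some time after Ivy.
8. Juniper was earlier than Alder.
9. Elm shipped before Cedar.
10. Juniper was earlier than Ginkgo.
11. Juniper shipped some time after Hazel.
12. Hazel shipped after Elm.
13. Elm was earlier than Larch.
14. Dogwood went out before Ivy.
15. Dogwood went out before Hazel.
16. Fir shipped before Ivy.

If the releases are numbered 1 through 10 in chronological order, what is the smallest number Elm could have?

3

Dogwood and Fir must both come before Elm — 2 forced predecessors.
Nothing else is forced ahead of Elm, so its earliest slot is position 2 + 1 = 3.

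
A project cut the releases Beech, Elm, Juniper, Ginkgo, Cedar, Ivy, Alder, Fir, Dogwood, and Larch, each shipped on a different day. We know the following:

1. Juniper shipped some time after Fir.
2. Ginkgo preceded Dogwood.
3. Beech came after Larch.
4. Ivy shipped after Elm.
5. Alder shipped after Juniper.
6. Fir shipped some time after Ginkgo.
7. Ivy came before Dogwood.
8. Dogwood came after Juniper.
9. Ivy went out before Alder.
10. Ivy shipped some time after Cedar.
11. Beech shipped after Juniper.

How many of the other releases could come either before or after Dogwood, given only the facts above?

3

Forced before Dogwood: Cedar, Elm, Fir, Ginkgo, Ivy, and Juniper.
That leaves Alder, Beech, and Larch with no forced order relative to Dogwood — 3.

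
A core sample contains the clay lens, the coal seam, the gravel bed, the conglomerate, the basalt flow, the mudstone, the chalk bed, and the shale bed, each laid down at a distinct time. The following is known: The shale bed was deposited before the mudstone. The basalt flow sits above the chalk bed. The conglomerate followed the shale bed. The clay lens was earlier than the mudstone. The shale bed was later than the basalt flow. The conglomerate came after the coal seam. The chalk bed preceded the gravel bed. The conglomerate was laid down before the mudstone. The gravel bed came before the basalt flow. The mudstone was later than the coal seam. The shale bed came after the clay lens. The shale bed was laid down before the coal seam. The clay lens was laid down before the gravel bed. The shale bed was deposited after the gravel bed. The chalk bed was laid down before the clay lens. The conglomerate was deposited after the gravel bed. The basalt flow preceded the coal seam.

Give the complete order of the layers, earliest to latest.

the chalk bed, the clay lens, the gravel bed, the basalt flow, the shale bed, the coal seam, the conglomerate, the mudstone

The constraints fix every adjacent pair, so only one ordering works:
the chalk bed → the clay lens → the gravel bed → the basalt flow → the shale bed → the coal seam → the conglomerate → the mudstone.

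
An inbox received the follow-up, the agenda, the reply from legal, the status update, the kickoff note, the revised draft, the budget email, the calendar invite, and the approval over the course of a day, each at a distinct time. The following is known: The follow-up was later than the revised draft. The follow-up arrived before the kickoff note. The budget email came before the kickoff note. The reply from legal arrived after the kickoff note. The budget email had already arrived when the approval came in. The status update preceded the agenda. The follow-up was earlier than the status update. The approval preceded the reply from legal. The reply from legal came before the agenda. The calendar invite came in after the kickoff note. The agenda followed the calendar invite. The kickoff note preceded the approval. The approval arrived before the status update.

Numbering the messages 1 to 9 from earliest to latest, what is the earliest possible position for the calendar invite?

5

The budget email, the follow-up, the kickoff note, and the revised draft must all come before the calendar invite — 4 forced predecessors.
Nothing else is forced ahead of the calendar invite, so its earliest slot is position 4 + 1 = 5.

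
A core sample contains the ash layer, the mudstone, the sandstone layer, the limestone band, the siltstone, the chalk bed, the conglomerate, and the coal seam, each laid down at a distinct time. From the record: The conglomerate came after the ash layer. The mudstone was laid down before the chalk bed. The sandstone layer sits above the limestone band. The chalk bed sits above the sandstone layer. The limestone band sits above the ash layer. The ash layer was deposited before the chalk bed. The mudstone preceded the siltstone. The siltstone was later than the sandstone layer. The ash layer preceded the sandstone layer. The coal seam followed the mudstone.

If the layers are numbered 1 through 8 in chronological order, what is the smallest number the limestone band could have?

2

The ash layer must come before the limestone band — 1 forced predecessor.
Nothing else is forced ahead of the limestone band, so its earliest slot is position 1 + 1 = 2.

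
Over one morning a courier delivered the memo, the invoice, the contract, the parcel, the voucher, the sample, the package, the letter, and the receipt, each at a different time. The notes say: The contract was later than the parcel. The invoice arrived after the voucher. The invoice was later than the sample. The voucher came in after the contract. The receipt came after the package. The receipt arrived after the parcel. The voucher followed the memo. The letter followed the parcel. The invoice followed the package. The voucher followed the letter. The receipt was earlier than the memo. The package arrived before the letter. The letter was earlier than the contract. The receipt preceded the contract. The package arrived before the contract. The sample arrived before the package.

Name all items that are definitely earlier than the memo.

Directly stated before the memo: the receipt.
The package reaches the memo via the package → the receipt → the memo.
The parcel reaches the memo via the parcel → the receipt → the memo.
The sample reaches the memo via the sample → the package → the receipt → the memo.
No chain forces the invoice (or any of the others) ahead of the memo.

the package, the parcel, the receipt, the sample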